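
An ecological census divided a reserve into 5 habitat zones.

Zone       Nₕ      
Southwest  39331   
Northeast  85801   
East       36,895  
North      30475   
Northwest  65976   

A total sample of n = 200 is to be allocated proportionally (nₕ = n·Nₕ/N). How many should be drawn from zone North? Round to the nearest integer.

Share of zone North = 30475/258478 = 0.11790.
Allocate 200 × 0.11790 = 23.580... → 24.

24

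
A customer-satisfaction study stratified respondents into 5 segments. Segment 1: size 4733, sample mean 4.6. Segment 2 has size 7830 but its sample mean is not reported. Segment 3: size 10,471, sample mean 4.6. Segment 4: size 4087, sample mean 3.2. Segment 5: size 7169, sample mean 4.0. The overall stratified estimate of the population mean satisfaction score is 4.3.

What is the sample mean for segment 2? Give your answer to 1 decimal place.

4.6

Σ Nₕx̄ₕ = N·μ, so 7830·x̄_2 = 34290·4.3 − (4733·4.6 + 10471·4.6 + 4087·3.2 + 7169·4.0).
= 147447 − 111692.8 = 35754.2.
x̄_2 = 35754.2 / 7830 = 4.566... → 4.6.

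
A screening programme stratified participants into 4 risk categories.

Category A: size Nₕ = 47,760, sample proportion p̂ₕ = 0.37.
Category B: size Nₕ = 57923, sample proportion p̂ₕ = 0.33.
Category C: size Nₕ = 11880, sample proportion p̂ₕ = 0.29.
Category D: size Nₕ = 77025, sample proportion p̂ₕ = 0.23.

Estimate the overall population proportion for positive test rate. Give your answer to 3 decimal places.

0.298

N = 47760 + 57923 + 11880 + 77025 = 194588.
Overall proportion = Σ (Nₕ/N)·p̂ₕ.
Σ Nₕp̂ₕ = 17671.2 + 19114.59 + 3445.2 + 17715.75 = 57946.74.
57946.74 / 194588 = 0.29779... → 0.298.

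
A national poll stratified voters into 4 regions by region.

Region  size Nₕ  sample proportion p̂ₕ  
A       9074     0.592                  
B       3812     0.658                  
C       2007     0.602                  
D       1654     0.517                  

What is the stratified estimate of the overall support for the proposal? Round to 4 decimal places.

Wₕ = Nₕ/N with N = 16547: 0.5484, 0.2304, 0.1213, 0.1000.
p̂_st = 0.5484·0.592 + 0.2304·0.658 + 0.1213·0.602 + 0.1000·0.517 ≈ 0.600921... → 0.6009.

0.6009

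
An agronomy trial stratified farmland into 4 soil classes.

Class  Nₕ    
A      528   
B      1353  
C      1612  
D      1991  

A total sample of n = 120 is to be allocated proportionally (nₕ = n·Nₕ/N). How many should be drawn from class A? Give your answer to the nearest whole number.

12

Share of class A = 528/5484 = 0.09628.
Allocate 120 × 0.09628 = 11.554... → 12.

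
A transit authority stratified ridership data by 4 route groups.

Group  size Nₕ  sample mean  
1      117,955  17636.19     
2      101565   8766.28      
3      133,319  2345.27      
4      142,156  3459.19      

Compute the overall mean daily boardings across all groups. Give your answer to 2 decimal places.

7626.42

N = 117955 + 101565 + 133319 + 142156 = 494995.
The stratified mean weights each stratum mean by its population share Nₕ/N.
Σ Nₕx̄ₕ = 117955·17636.19 + 101565·8766.28 + 133319·2345.27 + 142156·3459.19 = 2080276791.45 + 890347228.2 + 312669051.13 + 491744613.64 = 3775037684.42.
Divide by N: 3775037684.42 / 494995 = 7626.4158... → 7626.42.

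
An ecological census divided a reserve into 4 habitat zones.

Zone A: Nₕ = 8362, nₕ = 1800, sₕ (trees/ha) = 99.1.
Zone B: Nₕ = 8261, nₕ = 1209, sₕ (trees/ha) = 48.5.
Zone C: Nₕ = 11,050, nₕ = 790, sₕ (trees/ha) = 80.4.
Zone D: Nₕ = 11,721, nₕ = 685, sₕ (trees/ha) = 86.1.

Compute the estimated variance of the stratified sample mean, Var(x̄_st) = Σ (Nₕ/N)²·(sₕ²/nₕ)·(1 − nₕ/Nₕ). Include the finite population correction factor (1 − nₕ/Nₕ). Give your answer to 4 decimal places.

N = 39394. Term for each stratum: Wₕ²sₕ²/nₕ·(1−nₕ/Nₕ).
Var(x̄_st) = 0.1929128 + 0.0730368 + 0.5977705 + 0.9020527 = 1.7657729 → 1.7658.

1.7658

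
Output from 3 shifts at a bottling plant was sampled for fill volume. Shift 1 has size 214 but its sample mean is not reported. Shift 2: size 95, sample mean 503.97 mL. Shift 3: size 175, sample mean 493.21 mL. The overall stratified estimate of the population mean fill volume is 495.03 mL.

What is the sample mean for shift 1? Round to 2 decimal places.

N = 214 + 95 + 175 = 484.
Overall total = μ·N = 495.03·484 = 239594.52.
Subtract the known strata: 95·503.97 + 175·493.21 = 134188.9.
Remaining total for shift 1: 239594.52 − 134188.9 = 105405.62.
Divide by its size: 105405.62 / 214 = 492.5496... → 492.55.

492.55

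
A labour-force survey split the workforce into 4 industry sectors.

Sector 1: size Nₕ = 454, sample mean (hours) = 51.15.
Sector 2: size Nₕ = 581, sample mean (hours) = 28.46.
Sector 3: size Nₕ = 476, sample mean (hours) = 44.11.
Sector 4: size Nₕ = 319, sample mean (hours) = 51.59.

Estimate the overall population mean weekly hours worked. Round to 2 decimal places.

x̄_st = (Σ Nₕx̄ₕ) / (Σ Nₕ) = (454·51.15 + 581·28.46 + 476·44.11 + 319·51.59) / 1830
= 77210.93 / 1830 = 42.1918... → 42.19.

42.19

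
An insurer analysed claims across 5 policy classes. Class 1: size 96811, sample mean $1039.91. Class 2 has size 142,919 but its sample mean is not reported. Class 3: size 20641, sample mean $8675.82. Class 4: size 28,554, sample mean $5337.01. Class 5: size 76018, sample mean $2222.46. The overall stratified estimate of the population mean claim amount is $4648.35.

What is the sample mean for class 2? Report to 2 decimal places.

Σ Nₕx̄ₕ = N·μ, so 142919·x̄_2 = 364943·4648.35 − (96811·1039.91 + 20641·8675.82 + 28554·5337.01 + 76018·2222.46).
= 1696382794.05 − 601092275.45 = 1095290518.6.
x̄_2 = 1095290518.6 / 142919 = 7663.7152... → 7663.72.

7663.72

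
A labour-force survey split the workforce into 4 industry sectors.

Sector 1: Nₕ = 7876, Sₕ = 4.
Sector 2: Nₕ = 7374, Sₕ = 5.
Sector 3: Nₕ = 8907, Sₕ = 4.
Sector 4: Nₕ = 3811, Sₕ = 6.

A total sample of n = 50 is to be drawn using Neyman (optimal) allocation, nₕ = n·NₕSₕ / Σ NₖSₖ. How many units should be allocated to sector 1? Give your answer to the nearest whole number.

12

1: NₕSₕ = 7876·4 = 31504
2: NₕSₕ = 7374·5 = 36870
3: NₕSₕ = 8907·4 = 35628
4: NₕSₕ = 3811·6 = 22866
Σ NₕSₕ = 126868.
n_1 = 50·31504/126868 = 12.416... → 12.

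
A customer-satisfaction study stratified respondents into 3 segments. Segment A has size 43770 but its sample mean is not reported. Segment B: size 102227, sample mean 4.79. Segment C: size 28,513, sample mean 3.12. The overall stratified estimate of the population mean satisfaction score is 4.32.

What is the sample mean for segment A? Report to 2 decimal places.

N = 43770 + 102227 + 28513 = 174510.
Overall total = μ·N = 4.32·174510 = 753883.2.
Subtract the known strata: 102227·4.79 + 28513·3.12 = 578627.89.
Remaining total for segment A: 753883.2 − 578627.89 = 175255.31.
Divide by its size: 175255.31 / 43770 = 4.0040... → 4.00.

4.00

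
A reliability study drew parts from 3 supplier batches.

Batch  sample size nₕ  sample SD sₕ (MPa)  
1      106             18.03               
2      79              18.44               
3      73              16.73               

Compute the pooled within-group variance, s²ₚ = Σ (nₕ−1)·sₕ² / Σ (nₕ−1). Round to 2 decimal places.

316.90

Degrees of freedom: 105 + 78 + 72 = 255.
Σ(nₕ−1)sₕ² = 105·325.0809 + 78·340.0336 + 72·279.8929 = 80808.4041.
s²ₚ = 80808.4041 / 255 = 316.8957... → 316.90.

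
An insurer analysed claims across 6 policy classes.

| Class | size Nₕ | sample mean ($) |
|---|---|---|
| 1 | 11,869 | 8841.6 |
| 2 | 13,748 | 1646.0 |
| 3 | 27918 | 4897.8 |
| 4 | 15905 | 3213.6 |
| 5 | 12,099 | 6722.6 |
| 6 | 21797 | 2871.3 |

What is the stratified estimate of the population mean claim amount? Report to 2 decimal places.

4445.13

x̄_st = (Σ Nₕx̄ₕ) / (Σ Nₕ) = (11869·8841.6 + 13748·1646.0 + 27918·4897.8 + 15905·3213.6 + 12099·6722.6 + 21797·2871.3) / 103336
= 459341710.3 / 103336 = 4445.1276... → 4445.13.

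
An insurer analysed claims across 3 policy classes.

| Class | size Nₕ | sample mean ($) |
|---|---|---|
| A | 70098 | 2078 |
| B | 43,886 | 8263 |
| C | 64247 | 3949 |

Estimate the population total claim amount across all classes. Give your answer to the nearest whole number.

A: 70098·2078 = 145663644
B: 43886·8263 = 362630018
C: 64247·3949 = 253711403
τ̂ = Σ Nₕx̄ₕ = 762005065.

762005065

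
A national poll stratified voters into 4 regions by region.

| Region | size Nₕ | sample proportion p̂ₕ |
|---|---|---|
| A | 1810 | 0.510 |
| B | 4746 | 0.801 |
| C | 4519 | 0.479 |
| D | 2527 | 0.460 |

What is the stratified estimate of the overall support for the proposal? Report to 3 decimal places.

Wₕ = Nₕ/N with N = 13602: 0.1331, 0.3489, 0.3322, 0.1858.
p̂_st = 0.1331·0.510 + 0.3489·0.801 + 0.3322·0.479 + 0.1858·0.460 ≈ 0.59195... → 0.592.

0.592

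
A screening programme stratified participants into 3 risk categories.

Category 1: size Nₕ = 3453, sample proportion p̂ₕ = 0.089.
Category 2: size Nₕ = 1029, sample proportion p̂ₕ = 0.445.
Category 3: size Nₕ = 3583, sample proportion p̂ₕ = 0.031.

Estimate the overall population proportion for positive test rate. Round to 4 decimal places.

Wₕ = Nₕ/N with N = 8065: 0.4281, 0.1276, 0.4443.
p̂_st = 0.4281·0.089 + 0.1276·0.445 + 0.4443·0.031 ≈ 0.108654... → 0.1087.

0.1087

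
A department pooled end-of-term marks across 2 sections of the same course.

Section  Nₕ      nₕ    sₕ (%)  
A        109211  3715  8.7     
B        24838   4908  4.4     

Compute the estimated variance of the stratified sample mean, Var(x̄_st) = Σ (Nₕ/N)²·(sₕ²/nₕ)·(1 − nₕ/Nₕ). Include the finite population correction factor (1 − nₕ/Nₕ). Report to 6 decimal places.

N = 134049. Term for each stratum: Wₕ²sₕ²/nₕ·(1−nₕ/Nₕ).
Var(x̄_st) = 0.013063360 + 0.000108667 = 0.013172027 → 0.013172.

0.013172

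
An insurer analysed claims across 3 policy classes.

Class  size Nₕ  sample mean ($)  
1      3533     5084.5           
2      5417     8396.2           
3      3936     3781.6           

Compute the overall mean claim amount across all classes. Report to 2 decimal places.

N = 12886; weights Wₕ = Nₕ/N = (0.2742, 0.4204, 0.3054).
x̄_st = Σ Wₕ·x̄ₕ = 0.2742·5084.5 + 0.4204·8396.2 + 0.3054·3781.6 ≈ 6078.7003...
→ 6078.70.

6078.70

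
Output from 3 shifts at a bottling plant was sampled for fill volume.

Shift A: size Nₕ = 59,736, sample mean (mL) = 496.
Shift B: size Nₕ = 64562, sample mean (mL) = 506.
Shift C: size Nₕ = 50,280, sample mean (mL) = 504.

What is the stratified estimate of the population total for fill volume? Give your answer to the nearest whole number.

A: 59736·496 = 29629056
B: 64562·506 = 32668372
C: 50280·504 = 25341120
τ̂ = Σ Nₕx̄ₕ = 87638548.

87638548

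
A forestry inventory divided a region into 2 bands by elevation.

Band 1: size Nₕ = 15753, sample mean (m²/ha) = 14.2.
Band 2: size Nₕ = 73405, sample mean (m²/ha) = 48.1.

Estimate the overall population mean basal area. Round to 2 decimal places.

42.11

x̄_st = (Σ Nₕx̄ₕ) / (Σ Nₕ) = (15753·14.2 + 73405·48.1) / 89158
= 3754473.1 / 89158 = 42.1103... → 42.11.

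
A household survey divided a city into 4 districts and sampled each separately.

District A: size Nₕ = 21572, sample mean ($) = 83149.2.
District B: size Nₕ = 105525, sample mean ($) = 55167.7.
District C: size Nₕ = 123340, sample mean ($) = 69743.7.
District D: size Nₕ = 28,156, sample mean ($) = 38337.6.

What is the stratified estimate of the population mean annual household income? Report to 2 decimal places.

62086.58

N = 21572 + 105525 + 123340 + 28156 = 278593.
Weight each subgroup mean by Nₕ/N and sum.
Σ Nₕx̄ₕ = 21572·83149.2 + 105525·55167.7 + 123340·69743.7 + 28156·38337.6 = 1793694542.4 + 5821571542.5 + 8602187958 + 1079433465.6 = 17296887508.5.
Divide by N: 17296887508.5 / 278593 = 62086.5833... → 62086.58.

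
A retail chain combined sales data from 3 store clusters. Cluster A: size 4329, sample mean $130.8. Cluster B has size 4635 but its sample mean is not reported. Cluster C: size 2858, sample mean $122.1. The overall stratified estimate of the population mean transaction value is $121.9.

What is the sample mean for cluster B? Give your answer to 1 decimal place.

Σ Nₕx̄ₕ = N·μ, so 4635·x̄_B = 11822·121.9 − (4329·130.8 + 2858·122.1).
= 1441101.8 − 915195 = 525906.8.
x̄_B = 525906.8 / 4635 = 113.464... → 113.5.

113.5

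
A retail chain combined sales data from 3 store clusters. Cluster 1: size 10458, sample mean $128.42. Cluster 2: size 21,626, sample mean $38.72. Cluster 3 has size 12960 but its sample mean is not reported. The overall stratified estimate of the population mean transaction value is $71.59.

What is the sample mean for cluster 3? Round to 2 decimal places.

80.58

N = 10458 + 21626 + 12960 = 45044.
Overall total = μ·N = 71.59·45044 = 3224699.96.
Subtract the known strata: 10458·128.42 + 21626·38.72 = 2180375.08.
Remaining total for cluster 3: 3224699.96 − 2180375.08 = 1044324.88.
Divide by its size: 1044324.88 / 12960 = 80.5806... → 80.58.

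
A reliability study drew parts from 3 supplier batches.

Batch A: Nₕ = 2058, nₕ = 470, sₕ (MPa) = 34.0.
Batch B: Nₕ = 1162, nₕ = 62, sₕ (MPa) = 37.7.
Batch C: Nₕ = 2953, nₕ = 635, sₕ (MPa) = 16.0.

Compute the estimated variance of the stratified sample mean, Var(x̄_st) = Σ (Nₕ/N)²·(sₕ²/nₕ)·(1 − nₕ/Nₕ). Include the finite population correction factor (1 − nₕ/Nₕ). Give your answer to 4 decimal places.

N = 6173; Wₕ = Nₕ/N.
batch A: (2058/6173)²·34.0²/470·(1 − 470/2058) = 0.2109421
batch B: (1162/6173)²·37.7²/62·(1 − 62/1162) = 0.7689485
batch C: (2953/6173)²·16.0²/635·(1 − 635/2953) = 0.0724187
Sum = 1.0523093 → 1.0523.

1.0523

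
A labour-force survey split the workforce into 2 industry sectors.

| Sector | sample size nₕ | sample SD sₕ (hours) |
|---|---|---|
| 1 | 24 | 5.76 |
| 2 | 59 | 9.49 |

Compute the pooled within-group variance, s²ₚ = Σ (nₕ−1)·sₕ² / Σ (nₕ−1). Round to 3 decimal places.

73.908

Degrees of freedom: 23 + 58 = 81.
Σ(nₕ−1)sₕ² = 23·33.1776 + 58·90.0601 = 5986.5706.
s²ₚ = 5986.5706 / 81 = 73.90828... → 73.908.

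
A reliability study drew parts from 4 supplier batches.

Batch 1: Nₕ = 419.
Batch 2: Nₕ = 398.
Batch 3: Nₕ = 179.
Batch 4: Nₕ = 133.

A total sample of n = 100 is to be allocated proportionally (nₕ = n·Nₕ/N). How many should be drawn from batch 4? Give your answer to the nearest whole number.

Share of batch 4 = 133/1129 = 0.11780.
Allocate 100 × 0.11780 = 11.780... → 12.

12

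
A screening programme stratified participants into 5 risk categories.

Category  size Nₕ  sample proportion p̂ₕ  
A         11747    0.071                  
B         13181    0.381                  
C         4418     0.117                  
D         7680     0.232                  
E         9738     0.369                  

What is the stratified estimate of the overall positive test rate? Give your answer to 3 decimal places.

0.251

Wₕ = Nₕ/N with N = 46764: 0.2512, 0.2819, 0.0945, 0.1642, 0.2082.
p̂_st = 0.2512·0.071 + 0.2819·0.381 + 0.0945·0.117 + 0.1642·0.232 + 0.2082·0.369 ≈ 0.25122... → 0.251.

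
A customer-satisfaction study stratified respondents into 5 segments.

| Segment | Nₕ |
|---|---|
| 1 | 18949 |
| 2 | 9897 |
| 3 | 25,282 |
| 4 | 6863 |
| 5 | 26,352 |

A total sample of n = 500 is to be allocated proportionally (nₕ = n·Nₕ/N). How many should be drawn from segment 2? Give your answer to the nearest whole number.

Share of segment 2 = 9897/87343 = 0.11331.
Allocate 500 × 0.11331 = 56.656... → 57.

57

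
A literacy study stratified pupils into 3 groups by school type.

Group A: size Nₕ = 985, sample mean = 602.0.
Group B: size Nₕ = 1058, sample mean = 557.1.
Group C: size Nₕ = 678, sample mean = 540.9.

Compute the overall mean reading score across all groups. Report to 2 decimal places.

569.32

N = 985 + 1058 + 678 = 2721.
Weight each subgroup mean by Nₕ/N and sum.
Σ Nₕx̄ₕ = 985·602.0 + 1058·557.1 + 678·540.9 = 592970 + 589411.8 + 366730.2 = 1549112.
Divide by N: 1549112 / 2721 = 569.3172... → 569.32.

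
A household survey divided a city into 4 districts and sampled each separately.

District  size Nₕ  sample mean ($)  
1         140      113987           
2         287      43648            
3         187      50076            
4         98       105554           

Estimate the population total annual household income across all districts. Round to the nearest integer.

1: 140·113987 = 15958180
2: 287·43648 = 12526976
3: 187·50076 = 9364212
4: 98·105554 = 10344292
τ̂ = Σ Nₕx̄ₕ = 48193660.

48193660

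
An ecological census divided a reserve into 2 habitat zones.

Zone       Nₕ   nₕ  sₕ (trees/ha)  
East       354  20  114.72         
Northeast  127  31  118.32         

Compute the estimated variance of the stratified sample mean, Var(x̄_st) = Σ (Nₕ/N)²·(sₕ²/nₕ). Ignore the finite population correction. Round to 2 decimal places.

N = 481; Wₕ = Nₕ/N.
zone East: (354/481)²·114.72²/20 = 356.42212
zone Northeast: (127/481)²·118.32²/31 = 31.48270
Sum = 387.90482 → 387.90.

387.90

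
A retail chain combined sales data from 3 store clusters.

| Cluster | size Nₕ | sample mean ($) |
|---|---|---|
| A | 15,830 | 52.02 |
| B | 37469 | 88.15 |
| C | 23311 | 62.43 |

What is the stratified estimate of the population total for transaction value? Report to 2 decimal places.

5581674.68

A: 15830·52.02 = 823476.6
B: 37469·88.15 = 3302892.35
C: 23311·62.43 = 1455305.73
τ̂ = Σ Nₕx̄ₕ = 5581674.68.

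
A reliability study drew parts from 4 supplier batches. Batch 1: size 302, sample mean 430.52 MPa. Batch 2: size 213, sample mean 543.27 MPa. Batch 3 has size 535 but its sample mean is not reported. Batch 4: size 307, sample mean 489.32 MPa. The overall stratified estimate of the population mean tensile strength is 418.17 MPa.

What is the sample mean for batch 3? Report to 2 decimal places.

N = 302 + 213 + 535 + 307 = 1357.
Overall total = μ·N = 418.17·1357 = 567456.69.
Subtract the known strata: 302·430.52 + 213·543.27 + 307·489.32 = 395954.79.
Remaining total for batch 3: 567456.69 − 395954.79 = 171501.9.
Divide by its size: 171501.9 / 535 = 320.5643... → 320.56.

320.56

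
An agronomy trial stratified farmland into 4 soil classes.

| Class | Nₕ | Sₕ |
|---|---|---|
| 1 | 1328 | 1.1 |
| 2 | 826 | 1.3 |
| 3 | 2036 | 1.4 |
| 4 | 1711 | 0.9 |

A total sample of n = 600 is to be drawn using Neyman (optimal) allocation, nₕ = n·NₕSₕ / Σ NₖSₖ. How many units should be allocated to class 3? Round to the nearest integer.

247

1: NₕSₕ = 1328·1.1 = 1460.8
2: NₕSₕ = 826·1.3 = 1073.8
3: NₕSₕ = 2036·1.4 = 2850.4
4: NₕSₕ = 1711·0.9 = 1539.9
Σ NₕSₕ = 6924.9.
n_3 = 600·2850.4/6924.9 = 246.970... → 247.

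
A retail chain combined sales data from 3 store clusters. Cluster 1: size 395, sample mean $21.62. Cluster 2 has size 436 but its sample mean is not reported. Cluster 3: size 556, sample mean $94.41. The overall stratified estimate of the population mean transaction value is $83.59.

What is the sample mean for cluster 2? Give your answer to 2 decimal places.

125.93

N = 395 + 436 + 556 = 1387.
Overall total = μ·N = 83.59·1387 = 115939.33.
Subtract the known strata: 395·21.62 + 556·94.41 = 61031.86.
Remaining total for cluster 2: 115939.33 − 61031.86 = 54907.47.
Divide by its size: 54907.47 / 436 = 125.9346... → 125.93.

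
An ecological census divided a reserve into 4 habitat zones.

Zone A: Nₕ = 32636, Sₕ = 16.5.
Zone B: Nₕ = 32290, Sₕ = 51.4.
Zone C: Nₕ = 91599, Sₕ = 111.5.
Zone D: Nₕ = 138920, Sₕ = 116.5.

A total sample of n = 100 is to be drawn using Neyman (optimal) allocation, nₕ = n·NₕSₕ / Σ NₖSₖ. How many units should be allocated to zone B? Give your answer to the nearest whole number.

6

A: NₕSₕ = 32636·16.5 = 538494
B: NₕSₕ = 32290·51.4 = 1659706
C: NₕSₕ = 91599·111.5 = 10213288.5
D: NₕSₕ = 138920·116.5 = 16184180
Σ NₕSₕ = 28595668.5.
n_B = 100·1659706/28595668.5 = 5.804... → 6.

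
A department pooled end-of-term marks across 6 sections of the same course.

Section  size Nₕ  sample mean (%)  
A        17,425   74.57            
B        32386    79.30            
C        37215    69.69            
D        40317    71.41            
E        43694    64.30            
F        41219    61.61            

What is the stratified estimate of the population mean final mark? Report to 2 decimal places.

69.20

N = 17425 + 32386 + 37215 + 40317 + 43694 + 41219 = 212256.
Weight each subgroup mean by Nₕ/N and sum.
Σ Nₕx̄ₕ = 17425·74.57 + 32386·79.30 + 37215·69.69 + 40317·71.41 + 43694·64.30 + 41219·61.61 = 1299382.25 + 2568209.8 + 2593513.35 + 2879036.97 + 2809524.2 + 2539502.59 = 14689169.16.
Divide by N: 14689169.16 / 212256 = 69.2050... → 69.20.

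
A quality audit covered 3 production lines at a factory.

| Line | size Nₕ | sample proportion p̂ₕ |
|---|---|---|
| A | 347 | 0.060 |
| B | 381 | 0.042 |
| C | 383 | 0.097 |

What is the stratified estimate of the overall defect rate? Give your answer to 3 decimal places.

N = 347 + 381 + 383 = 1111.
Overall proportion = Σ (Nₕ/N)·p̂ₕ.
Σ Nₕp̂ₕ = 20.82 + 16.002 + 37.151 = 73.973.
73.973 / 1111 = 0.06658... → 0.067.

0.067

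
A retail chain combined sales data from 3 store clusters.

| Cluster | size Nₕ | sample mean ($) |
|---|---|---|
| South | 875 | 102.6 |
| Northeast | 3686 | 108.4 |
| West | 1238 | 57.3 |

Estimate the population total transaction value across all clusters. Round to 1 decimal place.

560274.8

South: 875·102.6 = 89775
Northeast: 3686·108.4 = 399562.4
West: 1238·57.3 = 70937.4
τ̂ = Σ Nₕx̄ₕ = 560274.8.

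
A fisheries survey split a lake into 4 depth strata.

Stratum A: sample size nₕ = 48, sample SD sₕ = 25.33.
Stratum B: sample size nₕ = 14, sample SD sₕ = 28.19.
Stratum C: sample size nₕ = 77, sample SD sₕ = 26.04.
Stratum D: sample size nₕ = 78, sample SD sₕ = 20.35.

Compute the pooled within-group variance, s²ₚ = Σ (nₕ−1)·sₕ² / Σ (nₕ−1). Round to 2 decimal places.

581.73

A: (48−1)·25.33² = 47·641.6089 = 30155.6183
B: (14−1)·28.19² = 13·794.6761 = 10330.7893
C: (77−1)·26.04² = 76·678.0816 = 51534.2016
D: (78−1)·20.35² = 77·414.1225 = 31887.4325
Numerator = 123908.0417; denominator = Σ(nₕ−1) = 213.
s²ₚ = 123908.0417/213 = 581.7279... → 581.73.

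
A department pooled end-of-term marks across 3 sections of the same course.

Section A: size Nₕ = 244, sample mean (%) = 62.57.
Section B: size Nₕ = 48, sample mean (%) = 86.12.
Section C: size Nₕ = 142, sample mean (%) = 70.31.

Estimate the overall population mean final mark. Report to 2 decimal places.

N = 244 + 48 + 142 = 434.
Weight each subgroup mean by Nₕ/N and sum.
Σ Nₕx̄ₕ = 244·62.57 + 48·86.12 + 142·70.31 = 15267.08 + 4133.76 + 9984.02 = 29384.86.
Divide by N: 29384.86 / 434 = 67.7071... → 67.71.

67.71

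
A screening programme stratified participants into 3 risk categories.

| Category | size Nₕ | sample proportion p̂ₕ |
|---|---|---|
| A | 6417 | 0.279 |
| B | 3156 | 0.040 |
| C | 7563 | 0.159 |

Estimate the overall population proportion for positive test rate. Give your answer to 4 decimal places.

N = 6417 + 3156 + 7563 = 17136.
Overall proportion = Σ (Nₕ/N)·p̂ₕ.
Σ Nₕp̂ₕ = 1790.343 + 126.24 + 1202.517 = 3119.1.
3119.1 / 17136 = 0.182020... → 0.1820.

0.1820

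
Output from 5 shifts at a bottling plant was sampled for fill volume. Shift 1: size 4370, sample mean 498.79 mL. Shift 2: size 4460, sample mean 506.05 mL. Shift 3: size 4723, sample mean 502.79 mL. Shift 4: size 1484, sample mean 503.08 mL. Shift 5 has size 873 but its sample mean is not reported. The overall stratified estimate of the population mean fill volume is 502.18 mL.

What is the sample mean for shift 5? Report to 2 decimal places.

494.55

Σ Nₕx̄ₕ = N·μ, so 873·x̄_5 = 15910·502.18 − (4370·498.79 + 4460·506.05 + 4723·502.79 + 1484·503.08).
= 7989683.8 − 7557943.19 = 431740.61.
x̄_5 = 431740.61 / 873 = 494.5482... → 494.55.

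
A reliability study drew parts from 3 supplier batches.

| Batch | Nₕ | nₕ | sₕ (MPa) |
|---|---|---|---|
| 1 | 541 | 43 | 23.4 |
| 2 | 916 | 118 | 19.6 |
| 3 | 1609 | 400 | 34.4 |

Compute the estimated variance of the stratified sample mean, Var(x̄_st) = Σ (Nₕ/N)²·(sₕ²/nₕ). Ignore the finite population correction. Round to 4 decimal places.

1.5018

N = 3066. Term for each stratum: Wₕ²sₕ²/nₕ.
Var(x̄_st) = 0.3964729 + 0.2905874 + 0.8147506 = 1.5018109 → 1.5018.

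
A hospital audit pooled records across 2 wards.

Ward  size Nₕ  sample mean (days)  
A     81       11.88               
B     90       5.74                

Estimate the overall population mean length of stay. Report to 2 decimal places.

N = 171; weights Wₕ = Nₕ/N = (0.4737, 0.5263).
x̄_st = Σ Wₕ·x̄ₕ = 0.4737·11.88 + 0.5263·5.74 ≈ 8.6484...
→ 8.65.

8.65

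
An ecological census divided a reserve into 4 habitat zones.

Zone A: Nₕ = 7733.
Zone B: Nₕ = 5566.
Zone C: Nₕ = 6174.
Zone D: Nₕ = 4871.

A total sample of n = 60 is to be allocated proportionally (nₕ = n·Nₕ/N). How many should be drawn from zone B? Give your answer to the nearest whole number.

14

Share of zone B = 5566/24344 = 0.22864.
Allocate 60 × 0.22864 = 13.718... → 14.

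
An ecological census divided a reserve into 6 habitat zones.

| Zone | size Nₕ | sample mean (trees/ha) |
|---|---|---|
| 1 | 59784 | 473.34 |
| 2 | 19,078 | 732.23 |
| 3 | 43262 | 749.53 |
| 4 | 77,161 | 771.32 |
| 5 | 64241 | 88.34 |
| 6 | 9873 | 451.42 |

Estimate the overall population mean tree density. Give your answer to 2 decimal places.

527.95

x̄_st = (Σ Nₕx̄ₕ) / (Σ Nₕ) = (59784·473.34 + 19078·732.23 + 43262·749.53 + 77161·771.32 + 64241·88.34 + 9873·451.42) / 273399
= 144341551.48 / 273399 = 527.9520... → 527.95.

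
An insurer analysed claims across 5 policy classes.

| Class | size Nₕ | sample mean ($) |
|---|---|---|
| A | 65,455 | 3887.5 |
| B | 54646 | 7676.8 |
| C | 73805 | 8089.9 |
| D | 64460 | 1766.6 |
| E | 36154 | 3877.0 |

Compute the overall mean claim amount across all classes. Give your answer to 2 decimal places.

5178.19

x̄_st = (Σ Nₕx̄ₕ) / (Σ Nₕ) = (65455·3887.5 + 54646·7676.8 + 73805·8089.9 + 64460·1766.6 + 36154·3877.0) / 294520
= 1525081888.8 / 294520 = 5178.1947... → 5178.19.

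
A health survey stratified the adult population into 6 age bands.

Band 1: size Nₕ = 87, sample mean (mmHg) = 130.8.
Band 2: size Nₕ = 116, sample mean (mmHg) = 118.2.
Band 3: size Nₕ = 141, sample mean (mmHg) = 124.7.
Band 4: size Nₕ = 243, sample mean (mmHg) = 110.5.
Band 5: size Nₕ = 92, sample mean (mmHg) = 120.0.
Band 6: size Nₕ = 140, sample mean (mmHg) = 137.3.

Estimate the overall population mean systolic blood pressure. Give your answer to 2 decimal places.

N = 87 + 116 + 141 + 243 + 92 + 140 = 819.
The stratified mean weights each stratum mean by its population share Nₕ/N.
Σ Nₕx̄ₕ = 87·130.8 + 116·118.2 + 141·124.7 + 243·110.5 + 92·120.0 + 140·137.3 = 11379.6 + 13711.2 + 17582.7 + 26851.5 + 11040 + 19222 = 99787.
Divide by N: 99787 / 819 = 121.8400... → 121.84.

121.84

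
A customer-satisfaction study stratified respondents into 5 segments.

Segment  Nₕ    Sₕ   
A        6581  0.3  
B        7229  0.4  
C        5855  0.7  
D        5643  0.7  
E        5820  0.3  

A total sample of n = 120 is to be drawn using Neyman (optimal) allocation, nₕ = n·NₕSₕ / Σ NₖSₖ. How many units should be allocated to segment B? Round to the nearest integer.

A: NₕSₕ = 6581·0.3 = 1974.3
B: NₕSₕ = 7229·0.4 = 2891.6
C: NₕSₕ = 5855·0.7 = 4098.5
D: NₕSₕ = 5643·0.7 = 3950.1
E: NₕSₕ = 5820·0.3 = 1746
Σ NₕSₕ = 14660.5.
n_B = 120·2891.6/14660.5 = 23.668... → 24.

24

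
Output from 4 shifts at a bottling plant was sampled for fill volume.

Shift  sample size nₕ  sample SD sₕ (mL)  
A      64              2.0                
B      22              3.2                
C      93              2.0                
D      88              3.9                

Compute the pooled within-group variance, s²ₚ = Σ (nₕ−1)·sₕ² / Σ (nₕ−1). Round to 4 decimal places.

Degrees of freedom: 63 + 21 + 92 + 87 = 263.
Σ(nₕ−1)sₕ² = 63·4 + 21·10.24 + 92·4 + 87·15.21 = 2158.31.
s²ₚ = 2158.31 / 263 = 8.206502... → 8.2065.

8.2065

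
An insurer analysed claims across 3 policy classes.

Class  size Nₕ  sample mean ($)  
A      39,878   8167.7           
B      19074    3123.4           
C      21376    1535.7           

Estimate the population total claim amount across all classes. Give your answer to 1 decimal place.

Population total = Σ Nₕ·x̄ₕ (each stratum's size times its mean).
39878·8167.7 + 19074·3123.4 + 21376·1535.7 = 325711540.6 + 59575731.6 + 32827123.2 = 418114395.4.

418114395.4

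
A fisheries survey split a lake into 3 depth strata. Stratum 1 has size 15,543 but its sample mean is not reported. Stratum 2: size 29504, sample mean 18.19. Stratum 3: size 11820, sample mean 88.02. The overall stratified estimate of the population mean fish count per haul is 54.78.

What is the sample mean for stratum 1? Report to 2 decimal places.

98.96

Σ Nₕx̄ₕ = N·μ, so 15543·x̄_1 = 56867·54.78 − (29504·18.19 + 11820·88.02).
= 3115174.26 − 1577074.16 = 1538100.1.
x̄_1 = 1538100.1 / 15543 = 98.9577... → 98.96.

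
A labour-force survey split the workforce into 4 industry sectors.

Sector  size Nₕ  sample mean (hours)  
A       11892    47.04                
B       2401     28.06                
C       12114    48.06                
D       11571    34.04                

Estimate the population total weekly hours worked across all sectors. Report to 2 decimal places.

Population total = Σ Nₕ·x̄ₕ (each stratum's size times its mean).
11892·47.04 + 2401·28.06 + 12114·48.06 + 11571·34.04 = 559399.68 + 67372.06 + 582198.84 + 393876.84 = 1602847.42.

1602847.42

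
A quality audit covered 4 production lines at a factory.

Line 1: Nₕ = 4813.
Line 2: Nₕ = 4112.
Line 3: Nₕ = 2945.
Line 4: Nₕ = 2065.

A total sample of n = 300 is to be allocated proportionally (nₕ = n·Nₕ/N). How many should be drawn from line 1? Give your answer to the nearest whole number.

N = 4813 + 4112 + 2945 + 2065 = 13935.
n_1 = 300·4813/13935 = 103.617... → 104.

104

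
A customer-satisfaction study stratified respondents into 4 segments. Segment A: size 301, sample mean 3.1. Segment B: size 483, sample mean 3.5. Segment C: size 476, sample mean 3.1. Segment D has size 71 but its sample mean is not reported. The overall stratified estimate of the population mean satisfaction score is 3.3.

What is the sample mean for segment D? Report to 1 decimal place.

N = 301 + 483 + 476 + 71 = 1331.
Overall total = μ·N = 3.3·1331 = 4392.3.
Subtract the known strata: 301·3.1 + 483·3.5 + 476·3.1 = 4099.2.
Remaining total for segment D: 4392.3 − 4099.2 = 293.1.
Divide by its size: 293.1 / 71 = 4.128... → 4.1.

4.1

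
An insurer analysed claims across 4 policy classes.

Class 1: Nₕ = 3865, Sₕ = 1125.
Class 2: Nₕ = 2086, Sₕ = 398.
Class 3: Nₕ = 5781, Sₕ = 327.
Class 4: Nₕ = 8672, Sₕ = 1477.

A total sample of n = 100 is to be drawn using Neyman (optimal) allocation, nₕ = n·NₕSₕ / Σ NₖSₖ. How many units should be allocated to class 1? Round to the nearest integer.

1: NₕSₕ = 3865·1125 = 4348125
2: NₕSₕ = 2086·398 = 830228
3: NₕSₕ = 5781·327 = 1890387
4: NₕSₕ = 8672·1477 = 12808544
Σ NₕSₕ = 19877284.
n_1 = 100·4348125/19877284 = 21.875... → 22.

22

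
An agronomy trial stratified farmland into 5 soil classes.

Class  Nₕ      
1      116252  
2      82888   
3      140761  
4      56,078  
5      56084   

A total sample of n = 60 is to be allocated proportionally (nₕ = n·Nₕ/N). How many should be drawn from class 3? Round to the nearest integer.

Share of class 3 = 140761/452063 = 0.31137.
Allocate 60 × 0.31137 = 18.682... → 19.

19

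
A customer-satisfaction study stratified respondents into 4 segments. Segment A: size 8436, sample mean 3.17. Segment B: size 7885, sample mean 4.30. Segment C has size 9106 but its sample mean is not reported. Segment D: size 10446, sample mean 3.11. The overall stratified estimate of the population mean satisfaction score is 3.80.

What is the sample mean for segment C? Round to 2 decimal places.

N = 8436 + 7885 + 9106 + 10446 = 35873.
Overall total = μ·N = 3.80·35873 = 136317.4.
Subtract the known strata: 8436·3.17 + 7885·4.30 + 10446·3.11 = 93134.68.
Remaining total for segment C: 136317.4 − 93134.68 = 43182.72.
Divide by its size: 43182.72 / 9106 = 4.7422... → 4.74.

4.74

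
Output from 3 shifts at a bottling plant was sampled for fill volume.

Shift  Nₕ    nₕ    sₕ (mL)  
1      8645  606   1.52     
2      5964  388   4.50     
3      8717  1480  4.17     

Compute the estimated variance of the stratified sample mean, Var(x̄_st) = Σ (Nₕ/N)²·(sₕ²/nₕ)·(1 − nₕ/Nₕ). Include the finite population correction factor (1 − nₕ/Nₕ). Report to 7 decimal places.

N = 23326; Wₕ = Nₕ/N.
shift 1: (8645/23326)²·1.52²/606·(1 − 606/8645) = 0.0004869687
shift 2: (5964/23326)²·4.50²/388·(1 − 388/5964) = 0.0031898713
shift 3: (8717/23326)²·4.17²/1480·(1 − 1480/8717) = 0.0013622458
Sum = 0.0050390858 → 0.0050391.

0.0050391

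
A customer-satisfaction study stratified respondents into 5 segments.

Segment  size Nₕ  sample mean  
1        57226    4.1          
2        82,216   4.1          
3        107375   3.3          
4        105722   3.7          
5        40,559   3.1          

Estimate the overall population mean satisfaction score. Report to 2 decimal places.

N = 57226 + 82216 + 107375 + 105722 + 40559 = 393098.
Weight each subgroup mean by Nₕ/N and sum.
Σ Nₕx̄ₕ = 57226·4.1 + 82216·4.1 + 107375·3.3 + 105722·3.7 + 40559·3.1 = 234626.6 + 337085.6 + 354337.5 + 391171.4 + 125732.9 = 1442954.
Divide by N: 1442954 / 393098 = 3.6707... → 3.67.

3.67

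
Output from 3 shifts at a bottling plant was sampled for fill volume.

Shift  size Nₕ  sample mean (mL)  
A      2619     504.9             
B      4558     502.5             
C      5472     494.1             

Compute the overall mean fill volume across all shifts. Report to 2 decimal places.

499.36

x̄_st = (Σ Nₕx̄ₕ) / (Σ Nₕ) = (2619·504.9 + 4558·502.5 + 5472·494.1) / 12649
= 6316443.3 / 12649 = 499.3631... → 499.36.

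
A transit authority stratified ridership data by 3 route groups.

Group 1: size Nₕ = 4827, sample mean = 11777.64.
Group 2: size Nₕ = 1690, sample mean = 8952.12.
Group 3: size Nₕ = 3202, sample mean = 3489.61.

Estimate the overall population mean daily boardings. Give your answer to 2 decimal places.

N = 4827 + 1690 + 3202 = 9719.
The stratified mean weights each stratum mean by its population share Nₕ/N.
Σ Nₕx̄ₕ = 4827·11777.64 + 1690·8952.12 + 3202·3489.61 = 56850668.28 + 15129082.8 + 11173731.22 = 83153482.3.
Divide by N: 83153482.3 / 9719 = 8555.7652... → 8555.77.

8555.77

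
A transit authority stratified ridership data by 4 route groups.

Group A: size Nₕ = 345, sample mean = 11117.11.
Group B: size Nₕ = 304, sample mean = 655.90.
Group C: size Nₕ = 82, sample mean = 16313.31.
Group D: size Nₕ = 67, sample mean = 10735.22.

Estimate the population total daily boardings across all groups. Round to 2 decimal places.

6091747.71

Population total = Σ Nₕ·x̄ₕ (each stratum's size times its mean).
345·11117.11 + 304·655.90 + 82·16313.31 + 67·10735.22 = 3835402.95 + 199393.6 + 1337691.42 + 719259.74 = 6091747.71.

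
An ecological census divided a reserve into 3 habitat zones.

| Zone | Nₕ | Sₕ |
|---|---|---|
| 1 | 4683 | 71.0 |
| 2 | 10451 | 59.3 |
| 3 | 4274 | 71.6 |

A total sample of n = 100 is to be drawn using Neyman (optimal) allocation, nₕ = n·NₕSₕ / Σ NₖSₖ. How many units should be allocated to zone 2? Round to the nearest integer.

1: NₕSₕ = 4683·71.0 = 332493
2: NₕSₕ = 10451·59.3 = 619744.3
3: NₕSₕ = 4274·71.6 = 306018.4
Σ NₕSₕ = 1258255.7.
n_2 = 100·619744.3/1258255.7 = 49.254... → 49.

49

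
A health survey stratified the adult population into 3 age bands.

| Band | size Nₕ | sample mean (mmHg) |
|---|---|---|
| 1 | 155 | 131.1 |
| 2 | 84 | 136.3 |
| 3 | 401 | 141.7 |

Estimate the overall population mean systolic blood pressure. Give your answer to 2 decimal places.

138.42

N = 640; weights Wₕ = Nₕ/N = (0.2422, 0.1313, 0.6266).
x̄_st = Σ Wₕ·x̄ₕ = 0.2422·131.1 + 0.1313·136.3 + 0.6266·141.7 ≈ 138.4241...
→ 138.42.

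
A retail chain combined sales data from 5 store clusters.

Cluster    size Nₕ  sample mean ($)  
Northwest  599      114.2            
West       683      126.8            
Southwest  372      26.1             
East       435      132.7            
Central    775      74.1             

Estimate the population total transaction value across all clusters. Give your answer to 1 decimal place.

279871.4

Northwest: 599·114.2 = 68405.8
West: 683·126.8 = 86604.4
Southwest: 372·26.1 = 9709.2
East: 435·132.7 = 57724.5
Central: 775·74.1 = 57427.5
τ̂ = Σ Nₕx̄ₕ = 279871.4.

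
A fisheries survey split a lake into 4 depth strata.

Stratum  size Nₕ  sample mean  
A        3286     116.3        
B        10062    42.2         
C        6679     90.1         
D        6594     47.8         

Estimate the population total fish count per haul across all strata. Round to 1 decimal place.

A: 3286·116.3 = 382161.8
B: 10062·42.2 = 424616.4
C: 6679·90.1 = 601777.9
D: 6594·47.8 = 315193.2
τ̂ = Σ Nₕx̄ₕ = 1723749.3.

1723749.3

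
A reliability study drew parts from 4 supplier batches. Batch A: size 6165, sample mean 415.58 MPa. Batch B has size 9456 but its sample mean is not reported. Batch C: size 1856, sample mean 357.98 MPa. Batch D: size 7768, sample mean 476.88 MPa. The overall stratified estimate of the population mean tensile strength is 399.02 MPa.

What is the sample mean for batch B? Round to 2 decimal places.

Σ Nₕx̄ₕ = N·μ, so 9456·x̄_B = 25245·399.02 − (6165·415.58 + 1856·357.98 + 7768·476.88).
= 10073259.9 − 6930865.42 = 3142394.48.
x̄_B = 3142394.48 / 9456 = 332.3175... → 332.32.

332.32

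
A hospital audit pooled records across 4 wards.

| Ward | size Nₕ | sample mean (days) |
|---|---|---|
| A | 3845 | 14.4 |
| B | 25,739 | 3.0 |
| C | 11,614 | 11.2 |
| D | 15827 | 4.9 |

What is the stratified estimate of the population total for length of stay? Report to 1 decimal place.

Estimate total by summing Nₕ·x̄ₕ over strata.
3845·14.4 + 25739·3.0 + 11614·11.2 + 15827·4.9 = 55368 + 77217 + 130076.8 + 77552.3 = 340214.1.

340214.1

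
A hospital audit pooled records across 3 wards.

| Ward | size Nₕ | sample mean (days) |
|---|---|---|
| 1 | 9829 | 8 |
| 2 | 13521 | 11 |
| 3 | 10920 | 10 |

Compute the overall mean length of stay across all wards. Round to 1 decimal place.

9.8

N = 34270; weights Wₕ = Nₕ/N = (0.2868, 0.3945, 0.3186).
x̄_st = Σ Wₕ·x̄ₕ = 0.2868·8 + 0.3945·11 + 0.3186·10 ≈ 9.821...
→ 9.8.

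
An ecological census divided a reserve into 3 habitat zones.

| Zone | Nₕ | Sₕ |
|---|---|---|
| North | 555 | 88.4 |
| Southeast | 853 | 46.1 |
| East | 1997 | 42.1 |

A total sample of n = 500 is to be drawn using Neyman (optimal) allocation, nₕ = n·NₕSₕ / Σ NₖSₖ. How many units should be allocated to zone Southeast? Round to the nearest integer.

114

Σ NₕSₕ = 555·88.4 + 853·46.1 + 1997·42.1 = 172459.
Share for Southeast: 39323.3/172459 = 0.22802.
n_Southeast = 500 × 0.22802 = 114.008... → 114.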